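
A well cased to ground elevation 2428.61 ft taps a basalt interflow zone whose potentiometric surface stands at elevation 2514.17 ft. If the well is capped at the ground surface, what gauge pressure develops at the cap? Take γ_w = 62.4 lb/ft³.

P ≈ 37.1 psi

Head above the cap: Δh = 2514.17 − 2428.61 = 85.56 ft.
P = γΔh/144 = 62.4 × 85.56 / 144 = 37.1 psi.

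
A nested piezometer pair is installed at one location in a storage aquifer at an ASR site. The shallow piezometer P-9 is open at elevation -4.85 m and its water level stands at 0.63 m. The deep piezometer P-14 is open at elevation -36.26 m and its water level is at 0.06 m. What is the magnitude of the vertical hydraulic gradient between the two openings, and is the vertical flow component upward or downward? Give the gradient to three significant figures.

Total head at P-9: h = 0.63 m (water level in the standpipe).
Total head at P-14: h = 0.06 m.
Δh = h(P-9) − h(P-14) = 0.63 − 0.06 = 0.57 m.
Vertical separation Δz = -4.85 − (-36.26) = 31.41 m.
|i_v| = |Δh| / Δz = 0.57 / 31.41 = 0.0181.
Head is higher in the shallow piezometer, so vertical flow is downward (recharge condition).

|i_v| ≈ 0.0181; vertical flow is downward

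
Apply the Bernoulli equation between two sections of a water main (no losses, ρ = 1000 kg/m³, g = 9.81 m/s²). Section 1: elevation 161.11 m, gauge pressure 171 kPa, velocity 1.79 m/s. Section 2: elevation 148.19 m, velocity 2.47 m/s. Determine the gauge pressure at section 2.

Pressure head at 1: ψ₁ = P₁/(ρg) = 171×1000 / (1000 × 9.81) = 17.43 m.
Velocity heads: v₁²/2g = 1.79²/19.62 = 0.163 m; v₂²/2g = 2.47²/19.62 = 0.311 m.
Total head H = z₁ + ψ₁ + v₁²/2g = 161.11 + 17.43 + 0.163 = 178.70 m.
ψ₂ = H − z₂ − v₂²/2g = 178.70 − 148.19 − 0.311 = 30.20 m.
P₂ = ρgψ₂ = 1000 × 9.81 × 30.20 ≈ 296 kPa.

P₂ ≈ 296 kPa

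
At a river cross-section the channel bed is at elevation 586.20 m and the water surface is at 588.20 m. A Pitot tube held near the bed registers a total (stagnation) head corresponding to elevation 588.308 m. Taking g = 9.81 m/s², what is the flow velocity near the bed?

v ≈ 1.46 m/s

Near the bed, under hydrostatic conditions, the piezometric head (z + ψ) equals the free-surface elevation, 588.20 m.
Velocity head = total − piezometric = 588.308 − 588.20 = 0.108 m.
v = √(2g·h_v) = √(2 × 9.81 × 0.108) = 1.46 m/s.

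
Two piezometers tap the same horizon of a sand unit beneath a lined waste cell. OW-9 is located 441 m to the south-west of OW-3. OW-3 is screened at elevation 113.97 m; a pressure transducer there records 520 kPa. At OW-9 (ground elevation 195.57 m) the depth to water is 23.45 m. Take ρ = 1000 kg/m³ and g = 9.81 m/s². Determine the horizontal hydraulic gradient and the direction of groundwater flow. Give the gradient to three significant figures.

Pressure head at OW-3: ψ = P/(ρg) = 520×1000 / (1000 × 9.81) = 53.01 m.
Total head at OW-3: h = z + ψ = 113.97 + 53.01 = 166.98 m.
Total head at OW-9: h = 195.57 − 23.45 = 172.12 m.
Head difference: h(OW-3) − h(OW-9) = 166.98 − 172.12 = -5.14 m.
Hydraulic gradient: i = |Δh| / L = 5.14 / 441 = 0.0117.
Flow is from higher to lower head: from OW-9 toward OW-3, i.e. toward the north-east.

i ≈ 0.0117; groundwater flows toward the north-east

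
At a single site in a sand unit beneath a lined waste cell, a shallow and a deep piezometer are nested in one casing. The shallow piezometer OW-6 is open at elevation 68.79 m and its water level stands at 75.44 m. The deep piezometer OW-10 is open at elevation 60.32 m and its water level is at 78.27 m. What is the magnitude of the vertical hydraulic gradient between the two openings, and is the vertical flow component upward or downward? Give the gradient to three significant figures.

|i_v| ≈ 0.334; vertical flow is upward

Total head at OW-6: h = 75.44 m (water level in the standpipe).
Total head at OW-10: h = 78.27 m.
Δh = h(OW-6) − h(OW-10) = 75.44 − 78.27 = -2.83 m.
Vertical separation Δz = 68.79 − 60.32 = 8.47 m.
|i_v| = |Δh| / Δz = 2.83 / 8.47 = 0.334.
Head is higher in the deep piezometer, so vertical flow is upward (discharge condition).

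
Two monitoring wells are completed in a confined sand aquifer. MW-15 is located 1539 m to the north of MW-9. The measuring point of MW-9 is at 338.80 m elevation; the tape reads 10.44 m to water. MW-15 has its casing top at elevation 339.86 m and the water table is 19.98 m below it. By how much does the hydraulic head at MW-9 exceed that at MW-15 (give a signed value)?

Total head at MW-9: h = 338.80 − 10.44 = 328.36 m.
Total head at MW-15: h = 339.86 − 19.98 = 319.88 m.
Head difference: h(MW-9) − h(MW-15) = 328.36 − 319.88 = 8.48 m.

Δh ≈ 8.48 m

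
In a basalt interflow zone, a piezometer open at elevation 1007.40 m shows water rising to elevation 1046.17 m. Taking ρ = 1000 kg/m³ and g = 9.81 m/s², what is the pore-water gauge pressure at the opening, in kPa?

Pressure head ψ = h − z = 1046.17 − 1007.40 = 38.77 m.
P = ρgψ = 1000 × 9.81 × 38.77 = 380334 Pa ≈ 380 kPa.

P ≈ 380 kPa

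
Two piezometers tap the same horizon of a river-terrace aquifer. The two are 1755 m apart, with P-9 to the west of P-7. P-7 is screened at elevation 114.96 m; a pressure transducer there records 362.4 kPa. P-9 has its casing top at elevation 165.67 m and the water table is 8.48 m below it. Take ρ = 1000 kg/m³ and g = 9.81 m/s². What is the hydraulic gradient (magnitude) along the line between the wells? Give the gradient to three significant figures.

i ≈ 0.00301

Pressure head at P-7: ψ = P/(ρg) = 362.4×1000 / (1000 × 9.81) = 36.94 m.
Total head at P-7: h = z + ψ = 114.96 + 36.94 = 151.90 m.
Total head at P-9: h = 165.67 − 8.48 = 157.19 m.
Head difference: h(P-7) − h(P-9) = 151.90 − 157.19 = -5.29 m.
Hydraulic gradient: i = |Δh| / L = 5.29 / 1755 = 0.00301.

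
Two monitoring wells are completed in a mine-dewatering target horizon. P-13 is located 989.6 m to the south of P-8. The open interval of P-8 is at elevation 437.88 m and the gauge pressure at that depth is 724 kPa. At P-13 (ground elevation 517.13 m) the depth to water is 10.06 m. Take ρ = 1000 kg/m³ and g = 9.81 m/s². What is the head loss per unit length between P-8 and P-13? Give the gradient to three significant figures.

Pressure head at P-8: ψ = P/(ρg) = 724×1000 / (1000 × 9.81) = 73.80 m.
Total head at P-8: h = z + ψ = 437.88 + 73.80 = 511.68 m.
Total head at P-13: h = 517.13 − 10.06 = 507.07 m.
Head difference: h(P-8) − h(P-13) = 511.68 − 507.07 = 4.61 m.
Hydraulic gradient: i = |Δh| / L = 4.61 / 989.6 = 0.00466.

i ≈ 0.00466 m/m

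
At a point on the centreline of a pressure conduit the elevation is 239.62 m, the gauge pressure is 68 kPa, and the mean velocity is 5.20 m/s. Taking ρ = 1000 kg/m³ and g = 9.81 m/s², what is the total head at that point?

Pressure head ψ = P/(ρg) = 68×1000 / (1000 × 9.81) = 6.93 m.
Velocity head = v²/(2g) = 5.20² / (2 × 9.81) = 1.378 m.
h = z + ψ + v²/(2g) = 239.62 + 6.93 + 1.378 = 247.93 m.

h ≈ 247.93 m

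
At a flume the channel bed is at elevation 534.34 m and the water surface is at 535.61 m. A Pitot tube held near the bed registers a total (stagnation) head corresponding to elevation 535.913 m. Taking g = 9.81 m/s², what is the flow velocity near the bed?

Near the bed, under hydrostatic conditions, the piezometric head (z + ψ) equals the free-surface elevation, 535.61 m.
Velocity head = total − piezometric = 535.913 − 535.61 = 0.303 m.
v = √(2g·h_v) = √(2 × 9.81 × 0.303) = 2.44 m/s.

v ≈ 2.44 m/s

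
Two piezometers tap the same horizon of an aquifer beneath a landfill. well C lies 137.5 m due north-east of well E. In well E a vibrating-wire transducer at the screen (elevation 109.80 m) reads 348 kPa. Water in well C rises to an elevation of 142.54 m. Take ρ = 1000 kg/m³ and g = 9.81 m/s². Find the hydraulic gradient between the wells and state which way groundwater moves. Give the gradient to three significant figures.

i ≈ 0.0199; groundwater flows toward the north-east

Pressure head at well E: ψ = P/(ρg) = 348×1000 / (1000 × 9.81) = 35.47 m.
Total head at well E: h = z + ψ = 109.80 + 35.47 = 145.27 m.
Total head at well C: h = 142.54 m (water level in the piezometer is the total head).
Head difference: h(well E) − h(well C) = 145.27 − 142.54 = 2.73 m.
Hydraulic gradient: i = |Δh| / L = 2.73 / 137.5 = 0.0199.
Flow is from higher to lower head: from well E toward well C, i.e. toward the north-east.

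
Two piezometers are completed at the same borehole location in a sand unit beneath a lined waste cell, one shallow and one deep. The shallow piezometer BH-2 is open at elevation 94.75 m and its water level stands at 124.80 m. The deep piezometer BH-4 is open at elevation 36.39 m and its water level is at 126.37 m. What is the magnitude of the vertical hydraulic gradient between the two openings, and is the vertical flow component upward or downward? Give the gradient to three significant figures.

|i_v| ≈ 0.0269; vertical flow is upward

Total head at BH-2: h = 124.80 m (water level in the standpipe).
Total head at BH-4: h = 126.37 m.
Δh = h(BH-2) − h(BH-4) = 124.80 − 126.37 = -1.57 m.
Vertical separation Δz = 94.75 − 36.39 = 58.36 m.
|i_v| = |Δh| / Δz = 1.57 / 58.36 = 0.0269.
Head is higher in the deep piezometer, so vertical flow is upward (discharge condition).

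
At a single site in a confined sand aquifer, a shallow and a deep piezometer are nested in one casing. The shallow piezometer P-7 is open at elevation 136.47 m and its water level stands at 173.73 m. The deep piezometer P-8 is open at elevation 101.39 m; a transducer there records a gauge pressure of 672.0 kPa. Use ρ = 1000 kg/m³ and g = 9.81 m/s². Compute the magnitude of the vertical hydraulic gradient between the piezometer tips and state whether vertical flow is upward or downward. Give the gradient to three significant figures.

|i_v| ≈ 0.109; vertical flow is downward

Total head at P-7: h = 173.73 m (water level in the standpipe).
Pressure head at P-8: ψ = P/(ρg) = 672.0×1000 / (1000 × 9.81) = 68.50 m.
Total head at P-8: h = z + ψ = 101.39 + 68.50 = 169.89 m.
Δh = h(P-7) − h(P-8) = 173.73 − 169.89 = 3.84 m.
Vertical separation Δz = 136.47 − 101.39 = 35.08 m.
|i_v| = |Δh| / Δz = 3.84 / 35.08 = 0.109.
Head is higher in the shallow piezometer, so vertical flow is downward (recharge condition).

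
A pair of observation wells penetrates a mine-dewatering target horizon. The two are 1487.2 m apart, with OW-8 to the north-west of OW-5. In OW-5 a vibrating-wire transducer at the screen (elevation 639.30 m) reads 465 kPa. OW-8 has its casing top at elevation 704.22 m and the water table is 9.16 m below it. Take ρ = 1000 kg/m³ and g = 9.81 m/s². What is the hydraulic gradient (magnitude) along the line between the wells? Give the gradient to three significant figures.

i ≈ 0.00562

Pressure head at OW-5: ψ = P/(ρg) = 465×1000 / (1000 × 9.81) = 47.40 m.
Total head at OW-5: h = z + ψ = 639.30 + 47.40 = 686.70 m.
Total head at OW-8: h = 704.22 − 9.16 = 695.06 m.
Head difference: h(OW-5) − h(OW-8) = 686.70 − 695.06 = -8.36 m.
Hydraulic gradient: i = |Δh| / L = 8.36 / 1487.2 = 0.00562.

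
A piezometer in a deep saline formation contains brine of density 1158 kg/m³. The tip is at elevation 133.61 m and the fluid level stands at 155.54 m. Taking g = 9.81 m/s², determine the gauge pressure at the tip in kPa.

Pressure head ψ = h − z = 155.54 − 133.61 = 21.93 m.
P = ρgψ = 1158 × 9.81 × 21.93 = 249124 Pa ≈ 249 kPa.

P ≈ 249 kPa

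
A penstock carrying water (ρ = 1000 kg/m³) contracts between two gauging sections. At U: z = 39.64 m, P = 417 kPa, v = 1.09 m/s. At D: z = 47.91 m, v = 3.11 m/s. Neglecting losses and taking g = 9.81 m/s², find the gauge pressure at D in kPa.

Pressure head at U: ψ₁ = P₁/(ρg) = 417×1000 / (1000 × 9.81) = 42.51 m.
Velocity heads: v₁²/2g = 1.09²/19.62 = 0.061 m; v₂²/2g = 3.11²/19.62 = 0.493 m.
Total head H = z₁ + ψ₁ + v₁²/2g = 39.64 + 42.51 + 0.061 = 82.21 m.
ψ₂ = H − z₂ − v₂²/2g = 82.21 − 47.91 − 0.493 = 33.81 m.
P₂ = ρgψ₂ = 1000 × 9.81 × 33.81 ≈ 332 kPa.

P₂ ≈ 332 kPa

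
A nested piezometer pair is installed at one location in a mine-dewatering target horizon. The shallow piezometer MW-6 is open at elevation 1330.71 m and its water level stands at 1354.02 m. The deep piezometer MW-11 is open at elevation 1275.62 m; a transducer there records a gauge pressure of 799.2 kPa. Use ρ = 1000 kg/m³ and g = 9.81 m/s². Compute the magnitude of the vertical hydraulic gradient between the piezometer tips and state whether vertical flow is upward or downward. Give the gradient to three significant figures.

Total head at MW-6: h = 1354.02 m (water level in the standpipe).
Pressure head at MW-11: ψ = P/(ρg) = 799.2×1000 / (1000 × 9.81) = 81.47 m.
Total head at MW-11: h = z + ψ = 1275.62 + 81.47 = 1357.09 m.
Δh = h(MW-6) − h(MW-11) = 1354.02 − 1357.09 = -3.07 m.
Vertical separation Δz = 1330.71 − 1275.62 = 55.09 m.
|i_v| = |Δh| / Δz = 3.07 / 55.09 = 0.0557.
Head is higher in the deep piezometer, so vertical flow is upward (discharge condition).

|i_v| ≈ 0.0557; vertical flow is upward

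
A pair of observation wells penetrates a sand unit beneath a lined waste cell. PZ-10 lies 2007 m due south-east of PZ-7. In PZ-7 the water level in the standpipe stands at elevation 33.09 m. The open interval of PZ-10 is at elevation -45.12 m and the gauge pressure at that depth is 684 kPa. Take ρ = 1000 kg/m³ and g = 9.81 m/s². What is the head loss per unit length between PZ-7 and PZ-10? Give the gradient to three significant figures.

Total head at PZ-7: h = 33.09 m (water level in the piezometer is the total head).
Pressure head at PZ-10: ψ = P/(ρg) = 684×1000 / (1000 × 9.81) = 69.72 m.
Total head at PZ-10: h = z + ψ = -45.12 + 69.72 = 24.60 m.
Head difference: h(PZ-7) − h(PZ-10) = 33.09 − 24.60 = 8.49 m.
Hydraulic gradient: i = |Δh| / L = 8.49 / 2007 = 0.00423.

i ≈ 0.00423 m/m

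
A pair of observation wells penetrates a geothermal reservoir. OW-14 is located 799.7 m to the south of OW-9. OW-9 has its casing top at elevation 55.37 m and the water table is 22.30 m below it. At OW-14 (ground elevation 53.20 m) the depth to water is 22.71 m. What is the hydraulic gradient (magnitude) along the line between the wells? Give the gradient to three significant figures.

i ≈ 0.00323

Total head at OW-9: h = 55.37 − 22.30 = 33.07 m.
Total head at OW-14: h = 53.20 − 22.71 = 30.49 m.
Head difference: h(OW-9) − h(OW-14) = 33.07 − 30.49 = 2.58 m.
Hydraulic gradient: i = |Δh| / L = 2.58 / 799.7 = 0.00323.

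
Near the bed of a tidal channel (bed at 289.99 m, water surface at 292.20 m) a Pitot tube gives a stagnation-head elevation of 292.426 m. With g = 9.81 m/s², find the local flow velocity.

Near the bed, under hydrostatic conditions, the piezometric head (z + ψ) equals the free-surface elevation, 292.20 m.
Velocity head = total − piezometric = 292.426 − 292.20 = 0.226 m.
v = √(2g·h_v) = √(2 × 9.81 × 0.226) = 2.11 m/s.

v ≈ 2.11 m/s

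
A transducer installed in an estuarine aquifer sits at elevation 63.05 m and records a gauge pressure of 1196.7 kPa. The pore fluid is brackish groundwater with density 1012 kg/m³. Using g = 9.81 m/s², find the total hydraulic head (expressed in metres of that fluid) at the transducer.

h ≈ 183.59 m

ψ = P/(ρg) = 1196.7×1000 / (1012 × 9.81) = 120.54 m.
h = z + ψ = 63.05 + 120.54 = 183.59 m.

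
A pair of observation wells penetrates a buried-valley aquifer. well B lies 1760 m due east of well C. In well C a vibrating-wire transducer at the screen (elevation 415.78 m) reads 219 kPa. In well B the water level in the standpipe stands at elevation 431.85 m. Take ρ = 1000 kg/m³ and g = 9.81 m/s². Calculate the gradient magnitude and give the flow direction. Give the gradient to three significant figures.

Pressure head at well C: ψ = P/(ρg) = 219×1000 / (1000 × 9.81) = 22.32 m.
Total head at well C: h = z + ψ = 415.78 + 22.32 = 438.10 m.
Total head at well B: h = 431.85 m (water level in the piezometer is the total head).
Head difference: h(well C) − h(well B) = 438.10 − 431.85 = 6.25 m.
Hydraulic gradient: i = |Δh| / L = 6.25 / 1760 = 0.00355.
Flow is from higher to lower head: from well C toward well B, i.e. toward the east.

i ≈ 0.00355; groundwater flows toward the east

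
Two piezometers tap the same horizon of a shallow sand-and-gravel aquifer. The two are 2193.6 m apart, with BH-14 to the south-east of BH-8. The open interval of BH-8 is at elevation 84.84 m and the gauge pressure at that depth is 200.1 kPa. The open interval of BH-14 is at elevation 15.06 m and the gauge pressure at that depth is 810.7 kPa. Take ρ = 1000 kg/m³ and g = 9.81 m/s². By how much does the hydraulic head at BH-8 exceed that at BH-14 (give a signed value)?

Δh ≈ 7.54 m

Pressure head at BH-8: ψ = P/(ρg) = 200.1×1000 / (1000 × 9.81) = 20.40 m.
Total head at BH-8: h = z + ψ = 84.84 + 20.40 = 105.24 m.
Pressure head at BH-14: ψ = P/(ρg) = 810.7×1000 / (1000 × 9.81) = 82.64 m.
Total head at BH-14: h = z + ψ = 15.06 + 82.64 = 97.70 m.
Head difference: h(BH-8) − h(BH-14) = 105.24 − 97.70 = 7.54 m.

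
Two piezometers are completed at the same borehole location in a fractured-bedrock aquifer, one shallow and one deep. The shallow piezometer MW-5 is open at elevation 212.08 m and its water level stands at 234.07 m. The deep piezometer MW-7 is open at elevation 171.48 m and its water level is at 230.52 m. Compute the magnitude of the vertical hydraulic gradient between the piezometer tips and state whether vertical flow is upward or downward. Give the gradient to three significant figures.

|i_v| ≈ 0.0874; vertical flow is downward

Total head at MW-5: h = 234.07 m (water level in the standpipe).
Total head at MW-7: h = 230.52 m.
Δh = h(MW-5) − h(MW-7) = 234.07 − 230.52 = 3.55 m.
Vertical separation Δz = 212.08 − 171.48 = 40.60 m.
|i_v| = |Δh| / Δz = 3.55 / 40.60 = 0.0874.
Head is higher in the shallow piezometer, so vertical flow is downward (recharge condition).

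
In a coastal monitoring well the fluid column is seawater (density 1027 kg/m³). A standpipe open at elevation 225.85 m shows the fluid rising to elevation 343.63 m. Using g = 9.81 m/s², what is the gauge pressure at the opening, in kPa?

Pressure head ψ = h − z = 343.63 − 225.85 = 117.78 m.
P = ρgψ = 1027 × 9.81 × 117.78 = 1186618 Pa ≈ 1190 kPa.

P ≈ 1190 kPa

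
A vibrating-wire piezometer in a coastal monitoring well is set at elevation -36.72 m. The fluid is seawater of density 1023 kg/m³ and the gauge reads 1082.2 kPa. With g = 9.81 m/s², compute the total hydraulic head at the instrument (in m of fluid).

ψ = P/(ρg) = 1082.2×1000 / (1023 × 9.81) = 107.84 m.
h = z + ψ = -36.72 + 107.84 = 71.12 m.

h ≈ 71.12 m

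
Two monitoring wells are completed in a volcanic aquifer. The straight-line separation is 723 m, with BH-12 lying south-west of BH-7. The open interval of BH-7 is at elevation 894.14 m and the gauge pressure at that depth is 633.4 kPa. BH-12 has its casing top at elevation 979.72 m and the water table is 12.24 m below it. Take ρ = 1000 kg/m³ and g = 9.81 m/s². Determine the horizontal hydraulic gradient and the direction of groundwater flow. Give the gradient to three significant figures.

Pressure head at BH-7: ψ = P/(ρg) = 633.4×1000 / (1000 × 9.81) = 64.57 m.
Total head at BH-7: h = z + ψ = 894.14 + 64.57 = 958.71 m.
Total head at BH-12: h = 979.72 − 12.24 = 967.48 m.
Head difference: h(BH-7) − h(BH-12) = 958.71 − 967.48 = -8.77 m.
Hydraulic gradient: i = |Δh| / L = 8.77 / 723 = 0.0121.
Flow is from higher to lower head: from BH-12 toward BH-7, i.e. toward the north-east.

i ≈ 0.0121; groundwater flows toward the north-east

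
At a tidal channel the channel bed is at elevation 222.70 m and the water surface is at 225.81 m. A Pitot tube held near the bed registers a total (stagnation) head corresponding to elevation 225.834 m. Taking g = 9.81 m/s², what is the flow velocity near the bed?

Near the bed, under hydrostatic conditions, the piezometric head (z + ψ) equals the free-surface elevation, 225.81 m.
Velocity head = total − piezometric = 225.834 − 225.81 = 0.024 m.
v = √(2g·h_v) = √(2 × 9.81 × 0.024) = 0.686 m/s.

v ≈ 0.686 m/s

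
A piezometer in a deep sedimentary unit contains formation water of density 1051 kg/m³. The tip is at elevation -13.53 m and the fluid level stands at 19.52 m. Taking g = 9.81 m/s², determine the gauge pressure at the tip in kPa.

Pressure head ψ = h − z = 19.52 − (-13.53) = 33.05 m.
P = ρgψ = 1051 × 9.81 × 33.05 = 340756 Pa ≈ 341 kPa.

P ≈ 341 kPa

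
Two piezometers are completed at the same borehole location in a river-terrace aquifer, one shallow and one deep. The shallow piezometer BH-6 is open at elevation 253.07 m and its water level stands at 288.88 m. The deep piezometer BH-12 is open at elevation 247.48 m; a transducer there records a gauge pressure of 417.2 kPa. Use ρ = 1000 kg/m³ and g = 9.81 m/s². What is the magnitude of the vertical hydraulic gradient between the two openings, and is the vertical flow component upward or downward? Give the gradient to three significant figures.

|i_v| ≈ 0.202; vertical flow is upward

Total head at BH-6: h = 288.88 m (water level in the standpipe).
Pressure head at BH-12: ψ = P/(ρg) = 417.2×1000 / (1000 × 9.81) = 42.53 m.
Total head at BH-12: h = z + ψ = 247.48 + 42.53 = 290.01 m.
Δh = h(BH-6) − h(BH-12) = 288.88 − 290.01 = -1.13 m.
Vertical separation Δz = 253.07 − 247.48 = 5.59 m.
|i_v| = |Δh| / Δz = 1.13 / 5.59 = 0.202.
Head is higher in the deep piezometer, so vertical flow is upward (discharge condition).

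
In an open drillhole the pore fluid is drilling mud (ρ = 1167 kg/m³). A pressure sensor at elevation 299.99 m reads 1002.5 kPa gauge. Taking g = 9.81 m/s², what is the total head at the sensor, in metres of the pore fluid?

ψ = P/(ρg) = 1002.5×1000 / (1167 × 9.81) = 87.57 m.
h = z + ψ = 299.99 + 87.57 = 387.56 m.

h ≈ 387.56 m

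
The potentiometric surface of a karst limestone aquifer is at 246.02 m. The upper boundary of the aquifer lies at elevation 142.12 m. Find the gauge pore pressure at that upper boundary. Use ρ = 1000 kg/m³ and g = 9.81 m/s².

Pressure head at the aquifer top: ψ = h − z = 246.02 − 142.12 = 103.90 m.
P = ρgψ = 1000 × 9.81 × 103.90 = 1019259 Pa ≈ 1020 kPa.

P ≈ 1020 kPa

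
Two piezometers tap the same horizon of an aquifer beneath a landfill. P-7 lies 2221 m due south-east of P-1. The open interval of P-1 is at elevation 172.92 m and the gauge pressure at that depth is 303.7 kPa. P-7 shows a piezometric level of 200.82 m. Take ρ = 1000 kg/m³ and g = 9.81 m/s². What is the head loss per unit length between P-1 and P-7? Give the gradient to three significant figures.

Pressure head at P-1: ψ = P/(ρg) = 303.7×1000 / (1000 × 9.81) = 30.96 m.
Total head at P-1: h = z + ψ = 172.92 + 30.96 = 203.88 m.
Total head at P-7: h = 200.82 m (water level in the piezometer is the total head).
Head difference: h(P-1) − h(P-7) = 203.88 − 200.82 = 3.06 m.
Hydraulic gradient: i = |Δh| / L = 3.06 / 2221 = 0.00138.

i ≈ 0.00138 m/m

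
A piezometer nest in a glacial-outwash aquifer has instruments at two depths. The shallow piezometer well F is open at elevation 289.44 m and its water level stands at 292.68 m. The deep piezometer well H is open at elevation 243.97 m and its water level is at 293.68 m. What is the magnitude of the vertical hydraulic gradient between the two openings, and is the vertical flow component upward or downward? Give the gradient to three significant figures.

|i_v| ≈ 0.0220; vertical flow is upward

Total head at well F: h = 292.68 m (water level in the standpipe).
Total head at well H: h = 293.68 m.
Δh = h(well F) − h(well H) = 292.68 − 293.68 = -1.00 m.
Vertical separation Δz = 289.44 − 243.97 = 45.47 m.
|i_v| = |Δh| / Δz = 1.00 / 45.47 = 0.0220.
Head is higher in the deep piezometer, so vertical flow is upward (discharge condition).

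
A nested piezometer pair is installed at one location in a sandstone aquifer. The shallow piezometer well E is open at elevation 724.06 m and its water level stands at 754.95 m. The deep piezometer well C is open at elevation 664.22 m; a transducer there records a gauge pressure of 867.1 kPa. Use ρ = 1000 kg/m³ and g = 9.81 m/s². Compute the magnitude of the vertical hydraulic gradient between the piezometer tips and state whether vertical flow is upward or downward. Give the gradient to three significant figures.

Total head at well E: h = 754.95 m (water level in the standpipe).
Pressure head at well C: ψ = P/(ρg) = 867.1×1000 / (1000 × 9.81) = 88.39 m.
Total head at well C: h = z + ψ = 664.22 + 88.39 = 752.61 m.
Δh = h(well E) − h(well C) = 754.95 − 752.61 = 2.34 m.
Vertical separation Δz = 724.06 − 664.22 = 59.84 m.
|i_v| = |Δh| / Δz = 2.34 / 59.84 = 0.0391.
Head is higher in the shallow piezometer, so vertical flow is downward (recharge condition).

|i_v| ≈ 0.0391; vertical flow is downward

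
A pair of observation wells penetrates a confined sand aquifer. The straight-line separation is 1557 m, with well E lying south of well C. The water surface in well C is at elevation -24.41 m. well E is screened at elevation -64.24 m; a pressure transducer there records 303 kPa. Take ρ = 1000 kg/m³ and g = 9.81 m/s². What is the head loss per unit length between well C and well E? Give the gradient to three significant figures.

i ≈ 0.00574 m/m

Total head at well C: h = -24.41 m (water level in the piezometer is the total head).
Pressure head at well E: ψ = P/(ρg) = 303×1000 / (1000 × 9.81) = 30.89 m.
Total head at well E: h = z + ψ = -64.24 + 30.89 = -33.35 m.
Head difference: h(well C) − h(well E) = -24.41 − (-33.35) = 8.94 m.
Hydraulic gradient: i = |Δh| / L = 8.94 / 1557 = 0.00574.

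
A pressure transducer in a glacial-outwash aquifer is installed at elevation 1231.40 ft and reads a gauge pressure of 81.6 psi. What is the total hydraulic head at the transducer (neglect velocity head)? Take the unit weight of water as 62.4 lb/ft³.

h ≈ 1419.71 ft

ψ = 144·P/γ = 144 × 81.6 / 62.4 = 188.31 ft.
h = z + ψ = 1231.40 + 188.31 = 1419.71 ft.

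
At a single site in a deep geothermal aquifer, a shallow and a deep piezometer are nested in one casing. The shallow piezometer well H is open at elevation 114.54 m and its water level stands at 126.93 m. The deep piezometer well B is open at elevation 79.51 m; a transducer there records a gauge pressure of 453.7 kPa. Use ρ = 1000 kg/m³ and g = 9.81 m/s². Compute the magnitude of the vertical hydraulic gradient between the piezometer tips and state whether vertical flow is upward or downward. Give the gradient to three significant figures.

|i_v| ≈ 0.0334; vertical flow is downward

Total head at well H: h = 126.93 m (water level in the standpipe).
Pressure head at well B: ψ = P/(ρg) = 453.7×1000 / (1000 × 9.81) = 46.25 m.
Total head at well B: h = z + ψ = 79.51 + 46.25 = 125.76 m.
Δh = h(well H) − h(well B) = 126.93 − 125.76 = 1.17 m.
Vertical separation Δz = 114.54 − 79.51 = 35.03 m.
|i_v| = |Δh| / Δz = 1.17 / 35.03 = 0.0334.
Head is higher in the shallow piezometer, so vertical flow is downward (recharge condition).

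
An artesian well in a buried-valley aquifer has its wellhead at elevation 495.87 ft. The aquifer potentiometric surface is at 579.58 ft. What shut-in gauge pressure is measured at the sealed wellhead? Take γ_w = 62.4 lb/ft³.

Head above the cap: Δh = 579.58 − 495.87 = 83.71 ft.
P = γΔh/144 = 62.4 × 83.71 / 144 = 36.3 psi.

P ≈ 36.3 psi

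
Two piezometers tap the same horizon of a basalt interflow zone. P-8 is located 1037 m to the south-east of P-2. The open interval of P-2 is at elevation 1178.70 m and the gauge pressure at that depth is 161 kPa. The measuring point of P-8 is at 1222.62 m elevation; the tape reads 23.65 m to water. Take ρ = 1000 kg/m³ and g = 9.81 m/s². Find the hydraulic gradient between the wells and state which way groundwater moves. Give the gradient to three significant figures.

Pressure head at P-2: ψ = P/(ρg) = 161×1000 / (1000 × 9.81) = 16.41 m.
Total head at P-2: h = z + ψ = 1178.70 + 16.41 = 1195.11 m.
Total head at P-8: h = 1222.62 − 23.65 = 1198.97 m.
Head difference: h(P-2) − h(P-8) = 1195.11 − 1198.97 = -3.86 m.
Hydraulic gradient: i = |Δh| / L = 3.86 / 1037 = 0.00372.
Flow is from higher to lower head: from P-8 toward P-2, i.e. toward the north-west.

i ≈ 0.00372; groundwater flows toward the north-west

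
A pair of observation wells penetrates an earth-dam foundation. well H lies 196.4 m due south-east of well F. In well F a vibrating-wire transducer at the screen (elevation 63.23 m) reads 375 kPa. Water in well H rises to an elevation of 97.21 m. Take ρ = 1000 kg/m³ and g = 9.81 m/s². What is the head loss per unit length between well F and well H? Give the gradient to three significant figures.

Pressure head at well F: ψ = P/(ρg) = 375×1000 / (1000 × 9.81) = 38.23 m.
Total head at well F: h = z + ψ = 63.23 + 38.23 = 101.46 m.
Total head at well H: h = 97.21 m (water level in the piezometer is the total head).
Head difference: h(well F) − h(well H) = 101.46 − 97.21 = 4.25 m.
Hydraulic gradient: i = |Δh| / L = 4.25 / 196.4 = 0.0216.

i ≈ 0.0216 m/m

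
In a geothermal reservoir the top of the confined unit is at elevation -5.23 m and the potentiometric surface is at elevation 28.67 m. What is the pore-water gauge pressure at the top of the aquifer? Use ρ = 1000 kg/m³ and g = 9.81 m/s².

P ≈ 333 kPa

Pressure head at the aquifer top: ψ = h − z = 28.67 − (-5.23) = 33.90 m.
P = ρgψ = 1000 × 9.81 × 33.90 = 332559 Pa ≈ 333 kPa.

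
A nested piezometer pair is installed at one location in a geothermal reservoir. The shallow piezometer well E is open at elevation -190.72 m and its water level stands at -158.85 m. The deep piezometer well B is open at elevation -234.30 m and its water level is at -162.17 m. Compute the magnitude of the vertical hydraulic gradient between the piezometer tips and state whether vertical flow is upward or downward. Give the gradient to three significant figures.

|i_v| ≈ 0.0762; vertical flow is downward

Total head at well E: h = -158.85 m (water level in the standpipe).
Total head at well B: h = -162.17 m.
Δh = h(well E) − h(well B) = -158.85 − (-162.17) = 3.32 m.
Vertical separation Δz = -190.72 − (-234.30) = 43.58 m.
|i_v| = |Δh| / Δz = 3.32 / 43.58 = 0.0762.
Head is higher in the shallow piezometer, so vertical flow is downward (recharge condition).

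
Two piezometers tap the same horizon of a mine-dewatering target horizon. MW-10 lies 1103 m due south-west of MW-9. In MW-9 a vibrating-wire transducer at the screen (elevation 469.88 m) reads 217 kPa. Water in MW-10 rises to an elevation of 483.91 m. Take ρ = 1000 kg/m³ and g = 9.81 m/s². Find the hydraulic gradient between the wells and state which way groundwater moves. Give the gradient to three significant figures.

Pressure head at MW-9: ψ = P/(ρg) = 217×1000 / (1000 × 9.81) = 22.12 m.
Total head at MW-9: h = z + ψ = 469.88 + 22.12 = 492.00 m.
Total head at MW-10: h = 483.91 m (water level in the piezometer is the total head).
Head difference: h(MW-9) − h(MW-10) = 492.00 − 483.91 = 8.09 m.
Hydraulic gradient: i = |Δh| / L = 8.09 / 1103 = 0.00733.
Flow is from higher to lower head: from MW-9 toward MW-10, i.e. toward the south-west.

i ≈ 0.00733; groundwater flows toward the south-west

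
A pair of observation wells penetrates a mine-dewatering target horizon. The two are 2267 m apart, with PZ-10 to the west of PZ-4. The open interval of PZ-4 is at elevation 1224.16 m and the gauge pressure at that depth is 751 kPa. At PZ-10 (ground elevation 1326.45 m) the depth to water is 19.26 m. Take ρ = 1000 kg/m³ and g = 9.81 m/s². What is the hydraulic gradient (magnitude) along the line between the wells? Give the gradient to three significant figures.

Pressure head at PZ-4: ψ = P/(ρg) = 751×1000 / (1000 × 9.81) = 76.55 m.
Total head at PZ-4: h = z + ψ = 1224.16 + 76.55 = 1300.71 m.
Total head at PZ-10: h = 1326.45 − 19.26 = 1307.19 m.
Head difference: h(PZ-4) − h(PZ-10) = 1300.71 − 1307.19 = -6.48 m.
Hydraulic gradient: i = |Δh| / L = 6.48 / 2267 = 0.00286.

i ≈ 0.00286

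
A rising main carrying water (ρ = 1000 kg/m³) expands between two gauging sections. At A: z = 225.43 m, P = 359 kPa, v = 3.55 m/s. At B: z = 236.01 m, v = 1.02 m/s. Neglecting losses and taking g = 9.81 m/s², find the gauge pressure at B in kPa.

P₂ ≈ 261 kPa

Pressure head at A: ψ₁ = P₁/(ρg) = 359×1000 / (1000 × 9.81) = 36.60 m.
Velocity heads: v₁²/2g = 3.55²/19.62 = 0.642 m; v₂²/2g = 1.02²/19.62 = 0.053 m.
Total head H = z₁ + ψ₁ + v₁²/2g = 225.43 + 36.60 + 0.642 = 262.67 m.
ψ₂ = H − z₂ − v₂²/2g = 262.67 − 236.01 − 0.053 = 26.61 m.
P₂ = ρgψ₂ = 1000 × 9.81 × 26.61 ≈ 261 kPa.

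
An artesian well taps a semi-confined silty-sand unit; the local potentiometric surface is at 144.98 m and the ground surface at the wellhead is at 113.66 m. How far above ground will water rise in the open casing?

≈ 31.32 m above ground

Water rises to the potentiometric surface, so the rise above ground = 144.98 − 113.66 = 31.32 m.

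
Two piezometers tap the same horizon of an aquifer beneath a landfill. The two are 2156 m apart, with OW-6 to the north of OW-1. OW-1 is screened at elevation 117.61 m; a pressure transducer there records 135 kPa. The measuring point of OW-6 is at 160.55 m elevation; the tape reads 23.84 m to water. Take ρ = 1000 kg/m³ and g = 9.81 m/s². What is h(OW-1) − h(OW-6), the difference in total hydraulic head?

Δh ≈ -5.34 m

Pressure head at OW-1: ψ = P/(ρg) = 135×1000 / (1000 × 9.81) = 13.76 m.
Total head at OW-1: h = z + ψ = 117.61 + 13.76 = 131.37 m.
Total head at OW-6: h = 160.55 − 23.84 = 136.71 m.
Head difference: h(OW-1) − h(OW-6) = 131.37 − 136.71 = -5.34 m.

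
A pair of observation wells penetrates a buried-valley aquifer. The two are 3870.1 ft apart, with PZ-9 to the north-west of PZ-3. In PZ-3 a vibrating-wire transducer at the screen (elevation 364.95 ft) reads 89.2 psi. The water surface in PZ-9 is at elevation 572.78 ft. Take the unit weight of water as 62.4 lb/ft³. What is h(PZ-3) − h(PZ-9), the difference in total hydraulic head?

Δh ≈ -1.98 ft

Pressure head at PZ-3: ψ = 144·P/γ = 144 × 89.2 / 62.4 = 205.85 ft.
Total head at PZ-3: h = z + ψ = 364.95 + 205.85 = 570.80 ft.
Total head at PZ-9: h = 572.78 ft (water level in the piezometer is the total head).
Head difference: h(PZ-3) − h(PZ-9) = 570.80 − 572.78 = -1.98 ft.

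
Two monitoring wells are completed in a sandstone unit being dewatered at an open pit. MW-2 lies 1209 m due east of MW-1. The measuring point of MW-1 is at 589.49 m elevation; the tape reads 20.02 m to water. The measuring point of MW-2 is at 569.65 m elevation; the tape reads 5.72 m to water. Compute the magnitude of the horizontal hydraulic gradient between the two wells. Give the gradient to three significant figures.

Total head at MW-1: h = 589.49 − 20.02 = 569.47 m.
Total head at MW-2: h = 569.65 − 5.72 = 563.93 m.
Head difference: h(MW-1) − h(MW-2) = 569.47 − 563.93 = 5.54 m.
Hydraulic gradient: i = |Δh| / L = 5.54 / 1209 = 0.00458.

i ≈ 0.00458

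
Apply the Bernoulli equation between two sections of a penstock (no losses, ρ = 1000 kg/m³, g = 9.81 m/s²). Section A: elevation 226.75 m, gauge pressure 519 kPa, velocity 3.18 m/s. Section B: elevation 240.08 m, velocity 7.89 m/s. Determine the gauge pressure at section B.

Pressure head at A: ψ₁ = P₁/(ρg) = 519×1000 / (1000 × 9.81) = 52.91 m.
Velocity heads: v₁²/2g = 3.18²/19.62 = 0.515 m; v₂²/2g = 7.89²/19.62 = 3.173 m.
Total head H = z₁ + ψ₁ + v₁²/2g = 226.75 + 52.91 + 0.515 = 280.17 m.
ψ₂ = H − z₂ − v₂²/2g = 280.17 − 240.08 − 3.173 = 36.92 m.
P₂ = ρgψ₂ = 1000 × 9.81 × 36.92 ≈ 362 kPa.

P₂ ≈ 362 kPa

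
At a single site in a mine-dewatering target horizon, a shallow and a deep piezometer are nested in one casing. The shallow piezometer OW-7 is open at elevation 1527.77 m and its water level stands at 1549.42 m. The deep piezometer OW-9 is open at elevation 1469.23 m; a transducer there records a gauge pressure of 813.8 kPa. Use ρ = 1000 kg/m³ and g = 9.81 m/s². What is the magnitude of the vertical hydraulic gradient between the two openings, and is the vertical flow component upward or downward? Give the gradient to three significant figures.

Total head at OW-7: h = 1549.42 m (water level in the standpipe).
Pressure head at OW-9: ψ = P/(ρg) = 813.8×1000 / (1000 × 9.81) = 82.96 m.
Total head at OW-9: h = z + ψ = 1469.23 + 82.96 = 1552.19 m.
Δh = h(OW-7) − h(OW-9) = 1549.42 − 1552.19 = -2.77 m.
Vertical separation Δz = 1527.77 − 1469.23 = 58.54 m.
|i_v| = |Δh| / Δz = 2.77 / 58.54 = 0.0473.
Head is higher in the deep piezometer, so vertical flow is upward (discharge condition).

|i_v| ≈ 0.0473; vertical flow is upward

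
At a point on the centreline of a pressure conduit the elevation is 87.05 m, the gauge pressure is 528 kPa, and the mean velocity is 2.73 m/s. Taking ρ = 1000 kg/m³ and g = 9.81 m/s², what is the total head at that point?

h ≈ 141.25 m

Pressure head ψ = P/(ρg) = 528×1000 / (1000 × 9.81) = 53.82 m.
Velocity head = v²/(2g) = 2.73² / (2 × 9.81) = 0.380 m.
h = z + ψ + v²/(2g) = 87.05 + 53.82 + 0.380 = 141.25 m.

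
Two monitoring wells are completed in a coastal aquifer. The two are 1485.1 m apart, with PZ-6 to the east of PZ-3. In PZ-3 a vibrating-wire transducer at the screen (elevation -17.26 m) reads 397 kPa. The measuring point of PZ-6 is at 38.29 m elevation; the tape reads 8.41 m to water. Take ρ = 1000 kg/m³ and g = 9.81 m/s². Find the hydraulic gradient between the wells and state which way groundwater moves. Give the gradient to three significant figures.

Pressure head at PZ-3: ψ = P/(ρg) = 397×1000 / (1000 × 9.81) = 40.47 m.
Total head at PZ-3: h = z + ψ = -17.26 + 40.47 = 23.21 m.
Total head at PZ-6: h = 38.29 − 8.41 = 29.88 m.
Head difference: h(PZ-3) − h(PZ-6) = 23.21 − 29.88 = -6.67 m.
Hydraulic gradient: i = |Δh| / L = 6.67 / 1485.1 = 0.00449.
Flow is from higher to lower head: from PZ-6 toward PZ-3, i.e. toward the west.

i ≈ 0.00449; groundwater flows toward the west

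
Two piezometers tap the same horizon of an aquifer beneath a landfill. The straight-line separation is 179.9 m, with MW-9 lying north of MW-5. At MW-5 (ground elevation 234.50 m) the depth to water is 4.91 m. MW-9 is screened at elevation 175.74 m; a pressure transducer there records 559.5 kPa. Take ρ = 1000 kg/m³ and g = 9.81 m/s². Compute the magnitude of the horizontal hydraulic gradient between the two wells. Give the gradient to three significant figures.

i ≈ 0.0177

Total head at MW-5: h = 234.50 − 4.91 = 229.59 m.
Pressure head at MW-9: ψ = P/(ρg) = 559.5×1000 / (1000 × 9.81) = 57.03 m.
Total head at MW-9: h = z + ψ = 175.74 + 57.03 = 232.77 m.
Head difference: h(MW-5) − h(MW-9) = 229.59 − 232.77 = -3.18 m.
Hydraulic gradient: i = |Δh| / L = 3.18 / 179.9 = 0.0177.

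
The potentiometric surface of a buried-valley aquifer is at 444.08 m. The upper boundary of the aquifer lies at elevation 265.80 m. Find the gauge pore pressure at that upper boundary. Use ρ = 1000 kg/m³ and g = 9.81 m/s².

P ≈ 1750 kPa

Pressure head at the aquifer top: ψ = h − z = 444.08 − 265.80 = 178.28 m.
P = ρgψ = 1000 × 9.81 × 178.28 = 1748927 Pa ≈ 1750 kPa.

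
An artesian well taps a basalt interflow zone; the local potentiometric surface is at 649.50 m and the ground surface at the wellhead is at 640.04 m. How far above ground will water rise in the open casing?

≈ 9.46 m above ground

Water rises to the potentiometric surface, so the rise above ground = 649.50 − 640.04 = 9.46 m.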